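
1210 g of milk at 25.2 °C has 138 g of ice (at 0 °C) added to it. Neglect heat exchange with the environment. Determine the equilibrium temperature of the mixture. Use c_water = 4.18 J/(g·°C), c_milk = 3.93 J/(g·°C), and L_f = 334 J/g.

T_f ≈ 13.8 °C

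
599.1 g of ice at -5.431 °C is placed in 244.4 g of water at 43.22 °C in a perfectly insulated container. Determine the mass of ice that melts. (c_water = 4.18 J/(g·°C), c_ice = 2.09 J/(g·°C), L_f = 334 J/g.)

m_melted ≈ 112 g

Cooling the water to 0 °C releases 244.4·4.18·43.22 = 44153 J.
Warming the ice to 0 °C takes 599.1·2.09·5.431 = 6800.3 J, leaving 37353 J for melting.
Fully melting the ice requires m_ice L_f = 599.1·334 = 200099 J.
37353 J < 200099 J, so only part of the ice melts and the system sits at 0 °C.
m_melt = 37353 / L_f = 111.8 g.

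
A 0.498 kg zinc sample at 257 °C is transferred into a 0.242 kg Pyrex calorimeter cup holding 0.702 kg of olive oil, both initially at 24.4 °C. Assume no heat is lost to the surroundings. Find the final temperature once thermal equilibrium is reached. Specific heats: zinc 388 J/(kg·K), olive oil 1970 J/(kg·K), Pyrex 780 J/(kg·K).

T_f ≈ 49.9 °C

Conservation of energy gives ΣQ = 0:
0.498·388·(T − 257) + 0.702·1970·(T − 24.4) + 0.242·780·(T − 24.4) = 0
193.22(T − 257) + 1382.9(T − 24.4) + 188.76(T − 24.4) = 0
(193.22 + 1382.9 + 188.76) T = 193.22·257 + 1382.9·24.4 + 188.76·24.4
T = 88008 / 1764.9 = 49.9 °C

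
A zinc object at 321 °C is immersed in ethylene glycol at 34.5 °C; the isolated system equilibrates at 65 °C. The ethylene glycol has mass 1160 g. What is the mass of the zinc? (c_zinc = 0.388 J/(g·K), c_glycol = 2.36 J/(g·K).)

|Q_zinc| = |Q_glycol|:
m×0.388×(321 − 65) = 1160×2.36×(65 − 34.5)
99.33 m = 83497  ⇒  m ≈ 840.6 g

m ≈ 841 g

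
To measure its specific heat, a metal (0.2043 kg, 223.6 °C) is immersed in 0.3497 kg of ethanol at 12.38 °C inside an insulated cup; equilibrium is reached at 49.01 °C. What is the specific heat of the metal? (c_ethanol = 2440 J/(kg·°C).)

Heat gained plus heat lost sum to zero:
0.2043·c·(49.01 − 223.6) + 0.3497·2440·(49.01 − 12.38) = 0
-35.67 c = -31255
c = -31255/-35.67 ≈ 876.3 J/(kg·°C)

c ≈ 876 J/(kg·°C)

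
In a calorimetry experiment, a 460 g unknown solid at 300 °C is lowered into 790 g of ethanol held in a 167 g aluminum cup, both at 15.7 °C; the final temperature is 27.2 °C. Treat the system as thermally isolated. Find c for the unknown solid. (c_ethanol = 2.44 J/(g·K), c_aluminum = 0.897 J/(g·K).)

c ≈ 0.19 J/(g·K)

Let T be the final temperature. ΣQ_i = 0:
460×c×(27.2 − 300) + 790×2.44×(27.2 − 15.7) + 167×0.897×(27.2 − 15.7) = 0
-125488 c = -23890
c = -23890/-125488 ≈ 0.1904 J/(g·K)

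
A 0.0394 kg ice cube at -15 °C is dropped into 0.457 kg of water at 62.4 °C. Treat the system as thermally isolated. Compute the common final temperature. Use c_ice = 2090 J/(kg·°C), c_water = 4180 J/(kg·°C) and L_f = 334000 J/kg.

T_f ≈ 50.5 °C

Let T be the final temperature. ΣQ_i = 0:
warm ice to 0 °C: 0.0394×2090×(0 − (-15)) = 1235.2; latent heat to melt: 0.0394×334000 = 13160; meltwater 0→T: 0.0394×4180×T = 164.69 T; water: 1910.3(T − 62.4)
2075 T = 119200 − 14395 = 104805
T ≈ 50.51 °C — above 0 °C, consistent with complete melting.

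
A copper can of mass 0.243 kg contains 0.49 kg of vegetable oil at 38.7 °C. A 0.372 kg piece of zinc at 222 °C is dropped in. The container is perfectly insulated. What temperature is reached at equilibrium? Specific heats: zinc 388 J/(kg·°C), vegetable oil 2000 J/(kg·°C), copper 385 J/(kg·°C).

T_f ≈ 60.4 °C

Net heat exchanged in the isolated system is zero:
0.372×388×(T − 222) + 0.49×2000×(T − 38.7) + 0.243×385×(T − 38.7) = 0
144.34(T − 222) + 980(T − 38.7) + 93.55(T − 38.7) = 0
1217.9 T = 73589
T = 73589 / 1217.9 = 60.4 °C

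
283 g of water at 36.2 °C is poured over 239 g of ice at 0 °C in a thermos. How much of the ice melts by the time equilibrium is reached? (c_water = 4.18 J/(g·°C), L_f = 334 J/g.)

Cooling the water to 0 °C releases 283×4.18×36.2 = 42822 J.
Fully melting the ice requires m_ice L_f = 239×334 = 79826 J.
42822 J < 79826 J, so only part of the ice melts and the system sits at 0 °C.
m_melted×334 = 42822  ⇒  m_melted ≈ 128.2 g.

m_melted ≈ 128 g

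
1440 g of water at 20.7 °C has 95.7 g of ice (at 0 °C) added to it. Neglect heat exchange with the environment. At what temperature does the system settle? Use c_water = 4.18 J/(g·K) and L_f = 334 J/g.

Let T be the final temperature. ΣQ_i = 0:
fusion: m_ice L_f = 95.7×334 = 31964
  warm the meltwater: 400.03 T
  water: 6019.2(T − 20.7)
6419.2 T = 124597 − 31964 = 92634
T ≈ 14.43 °C — above 0 °C, consistent with complete melting.

T_f ≈ 14.4 °C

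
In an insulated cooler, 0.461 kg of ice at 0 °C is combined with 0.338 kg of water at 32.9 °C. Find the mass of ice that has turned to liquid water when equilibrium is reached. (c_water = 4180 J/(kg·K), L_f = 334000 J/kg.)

Cooling the water to 0 °C releases 0.338×4180×32.9 = 46482 J.
Melting all 0.461 kg of ice would need 0.461×334000 = 153974 J.
Since 46482 < 153974 J, not all the ice melts; equilibrium is at 0 °C.
Mass melted = 46482/334000 ≈ 0.1392 kg.

m_melted ≈ 0.139 kg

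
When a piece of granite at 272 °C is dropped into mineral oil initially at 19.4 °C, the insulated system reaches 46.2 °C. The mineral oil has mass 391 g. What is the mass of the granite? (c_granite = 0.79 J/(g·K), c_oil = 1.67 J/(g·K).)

m ≈ 98.1 g

Setting the total heat transfer to zero:
m·0.79·(46.2 − 272) + 391·1.67·(46.2 − 19.4) = 0
-178.38 m = -17500
m = -17500/-178.38 ≈ 98.1 g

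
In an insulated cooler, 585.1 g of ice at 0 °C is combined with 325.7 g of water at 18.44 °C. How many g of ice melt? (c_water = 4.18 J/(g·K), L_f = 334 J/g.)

m_melted ≈ 75.2 g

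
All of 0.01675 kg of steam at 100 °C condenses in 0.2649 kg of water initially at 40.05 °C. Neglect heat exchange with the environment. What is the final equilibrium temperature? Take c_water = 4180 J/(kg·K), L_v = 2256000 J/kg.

Setting the total heat transfer to zero:
steam→water at 100 °C releases m L_v = 0.01675·2256000 = 37788; condensate cools 100→T: 0.01675·4180·(T − 100) = 70.02(T − 100); original water: 1107.3(T − 40.05)
1177.3 T = 37788 + 7001.5 + 44347 = 89136
T ≈ 75.71 °C (< 100 °C, so full condensation is consistent).

T_f ≈ 75.7 °C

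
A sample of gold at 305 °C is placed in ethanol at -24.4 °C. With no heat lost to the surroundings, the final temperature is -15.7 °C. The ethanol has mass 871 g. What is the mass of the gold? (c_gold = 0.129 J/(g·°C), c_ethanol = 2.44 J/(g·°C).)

|Q_gold| = |Q_ethanol|:
m×0.129×(305 − -15.7) = 871×2.44×(-15.7 − (-24.4))
41.37 m = 18490  ⇒  m ≈ 446.9 g

m ≈ 447 g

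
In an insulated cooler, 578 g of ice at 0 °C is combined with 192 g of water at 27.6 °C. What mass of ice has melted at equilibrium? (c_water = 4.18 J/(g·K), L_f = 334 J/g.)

m_melted ≈ 66.3 g

Heat available from the water dropping to 0 °C: 192×4.18×27.6 = 22151 J.
Fully melting the ice requires m_ice L_f = 578×334 = 193052 J.
That's not enough to melt it all — equilibrium is at 0 °C with ice remaining.
m_melted×334 = 22151  ⇒  m_melted ≈ 66.32 g.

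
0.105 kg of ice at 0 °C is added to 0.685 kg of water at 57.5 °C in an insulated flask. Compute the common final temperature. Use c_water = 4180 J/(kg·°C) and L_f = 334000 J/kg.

Energy conservation, ΣQ = 0:
fusion: m_ice L_f = 0.105×334000 = 35070; warm the meltwater: 438.9 T; water: 2863.3(T − 57.5)
3302.2 T = 164640 − 35070 = 129570
T ≈ 39.24 °C — above 0 °C, consistent with complete melting.

T_f ≈ 39.2 °C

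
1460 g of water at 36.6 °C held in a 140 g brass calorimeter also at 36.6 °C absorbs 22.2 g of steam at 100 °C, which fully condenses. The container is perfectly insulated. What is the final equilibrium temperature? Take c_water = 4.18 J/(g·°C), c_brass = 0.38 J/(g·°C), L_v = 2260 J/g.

T_f ≈ 45.6 °C

Heat gained plus heat lost sum to zero:
condense steam: −22.2·2260 = −50172; condensate cools 100→T: 22.2·4.18·(T − 100) = 92.8(T − 100); original water: 6102.8(T − 36.6); brass cup: 140·0.38·(T − 36.6) = 53.2(T − 36.6)
6248.8 T = 50172 + 9279.6 + 225310 = 284761
T ≈ 45.57 °C (< 100 °C, so full condensation is consistent).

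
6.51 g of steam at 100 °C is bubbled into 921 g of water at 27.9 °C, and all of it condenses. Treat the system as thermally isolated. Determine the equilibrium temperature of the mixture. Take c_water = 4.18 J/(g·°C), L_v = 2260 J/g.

T_f ≈ 32.2 °C

Energy balance with sensible and latent terms:
latent heat released on condensation: 6.51×2260 = 14713; condensed water 100 °C→T: 27.21(T − 100); water warms: 921×4.18×(T − 27.9) = 3849.8(T − 27.9)
3877 T = 14713 + 2721.2 + 107409 = 124843
T ≈ 32.20 °C (< 100 °C, so full condensation is consistent).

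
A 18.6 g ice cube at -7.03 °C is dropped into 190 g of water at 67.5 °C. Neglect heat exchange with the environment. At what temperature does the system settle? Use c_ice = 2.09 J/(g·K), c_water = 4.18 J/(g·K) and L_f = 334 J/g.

Taking heat into each body as positive, Σ m c ΔT = 0:
ice -7.03→0 °C: 18.6·2.09·7.03 = 273.28
  latent heat to melt: 18.6·334 = 6212.4
  warm the meltwater: 77.75 T
  water: 794.2(T − 67.5)
871.95 T = 53608 − 6485.7 = 47123
T ≈ 54.04 °C — above 0 °C, consistent with complete melting.

T_f ≈ 54.0 °C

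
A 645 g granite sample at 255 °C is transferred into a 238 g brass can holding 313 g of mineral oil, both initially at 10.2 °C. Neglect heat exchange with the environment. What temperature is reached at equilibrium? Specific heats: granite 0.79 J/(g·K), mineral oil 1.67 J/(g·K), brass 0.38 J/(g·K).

T_f ≈ 121.3 °C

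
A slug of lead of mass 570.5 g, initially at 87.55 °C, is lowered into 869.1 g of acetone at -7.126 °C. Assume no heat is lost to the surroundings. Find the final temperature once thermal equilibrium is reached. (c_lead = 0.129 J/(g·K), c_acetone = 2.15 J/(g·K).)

T_f ≈ -3.5 °C

Heat lost by the lead equals heat gained by the acetone:
570.5×0.129×(87.55 − T) = 869.1×2.15×(T − (-7.126))
73.59(87.55 − T) = 1868.6(T − (-7.126))
1942.2 T = -6872.2  ⇒  T ≈ -3.54 °C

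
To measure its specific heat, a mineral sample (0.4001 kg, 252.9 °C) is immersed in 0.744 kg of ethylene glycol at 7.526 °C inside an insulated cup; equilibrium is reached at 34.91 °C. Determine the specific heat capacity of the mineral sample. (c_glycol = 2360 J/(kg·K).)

Taking heat into each body as positive, Σ m c ΔT = 0:
0.4001·c·(34.91 − 252.9) + 0.744·2360·(34.91 − 7.526) = 0
-87.22 c = -48082
c = -48082/-87.22 ≈ 551.3 J/(kg·K)

c ≈ 551 J/(kg·K)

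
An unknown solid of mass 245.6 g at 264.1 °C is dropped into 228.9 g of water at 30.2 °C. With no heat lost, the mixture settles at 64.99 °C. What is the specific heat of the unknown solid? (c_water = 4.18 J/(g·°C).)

c ≈ 0.681 J/(g·°C)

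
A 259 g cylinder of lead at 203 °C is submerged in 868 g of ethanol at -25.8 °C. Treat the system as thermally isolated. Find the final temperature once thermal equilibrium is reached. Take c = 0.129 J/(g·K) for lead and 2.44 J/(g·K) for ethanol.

T_f ≈ -22.2 °C

Conservation of energy gives ΣQ = 0:
259×0.129×(T − 203) + 868×2.44×(T − (-25.8)) = 0
2151.3 T = -47860
T = -47860/2151.3 ≈ -22.25 °C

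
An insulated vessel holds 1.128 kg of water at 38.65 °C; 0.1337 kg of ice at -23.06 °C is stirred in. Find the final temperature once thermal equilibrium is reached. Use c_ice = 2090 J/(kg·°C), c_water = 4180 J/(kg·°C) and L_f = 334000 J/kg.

T_f ≈ 24.9 °C

Taking heat into each body as positive, Σ m c ΔT = 0:
ice -23.06→0 °C: 0.1337×2090×23.06 = 6443.7
  fusion: m_ice L_f = 0.1337×334000 = 44656
  meltwater 0→T: 0.1337×4180×T = 558.87 T
  water cools: 1.128×4180×(T − 38.65) = 4715(T − 38.65)
5273.9 T = 182236 − 51100 = 131137
T ≈ 24.87 °C — above 0 °C, consistent with complete melting.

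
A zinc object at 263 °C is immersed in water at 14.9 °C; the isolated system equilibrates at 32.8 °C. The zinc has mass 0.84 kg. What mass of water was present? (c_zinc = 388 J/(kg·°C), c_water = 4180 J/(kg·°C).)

m ≈ 1 kg

Heat lost by the zinc = heat gained by the water:
0.84·388·(263 − 32.8) = m·4180·(32.8 − 14.9)
74822 m = 75027  ⇒  m ≈ 1.003 kg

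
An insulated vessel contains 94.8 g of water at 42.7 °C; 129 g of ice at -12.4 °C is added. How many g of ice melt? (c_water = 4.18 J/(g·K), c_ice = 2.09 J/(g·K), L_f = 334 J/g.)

Heat available from the water dropping to 0 °C: 94.8·4.18·42.7 = 16920 J.
Warming the ice to 0 °C takes 129·2.09·12.4 = 3343.2 J, leaving 13577 J for melting.
To melt every bit of ice: 129·334 = 43086 J.
Since 13577 < 43086 J, not all the ice melts; equilibrium is at 0 °C.
Mass melted = 13577/334 ≈ 40.65 g.

m_melted ≈ 40.7 g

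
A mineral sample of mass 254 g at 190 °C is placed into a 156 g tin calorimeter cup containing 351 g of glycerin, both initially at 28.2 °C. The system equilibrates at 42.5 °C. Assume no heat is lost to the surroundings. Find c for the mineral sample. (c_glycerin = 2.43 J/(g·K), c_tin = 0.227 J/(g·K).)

c ≈ 0.339 J/(g·K)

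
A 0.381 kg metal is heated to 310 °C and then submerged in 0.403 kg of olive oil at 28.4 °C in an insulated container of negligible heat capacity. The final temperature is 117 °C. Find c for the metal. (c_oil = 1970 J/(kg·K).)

Heat lost by the metal = heat gained by the oil:
0.381·c·(310 − 117) = 0.403·1970·(117 − 28.4)
73.53 c = 70340  ⇒  c ≈ 956.6 J/(kg·K)

c ≈ 957 J/(kg·K)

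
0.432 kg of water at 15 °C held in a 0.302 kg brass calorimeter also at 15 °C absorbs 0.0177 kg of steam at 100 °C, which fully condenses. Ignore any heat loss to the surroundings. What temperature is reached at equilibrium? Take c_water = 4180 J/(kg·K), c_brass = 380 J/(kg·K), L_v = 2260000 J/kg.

T_f ≈ 38.2 °C

Taking heat into each body as positive, Σ m c ΔT = 0:
latent heat released on condensation: 0.0177×2260000 = 40002
  condensed water 100 °C→T: 73.99(T − 100)
  water warms: 0.432×4180×(T − 15) = 1805.8(T − 15)
  cup: 114.76(T − 15)
1994.5 T = 40002 + 7398.6 + 28808 = 76208
T ≈ 38.21 °C — below 100 °C, confirming all the steam condensed.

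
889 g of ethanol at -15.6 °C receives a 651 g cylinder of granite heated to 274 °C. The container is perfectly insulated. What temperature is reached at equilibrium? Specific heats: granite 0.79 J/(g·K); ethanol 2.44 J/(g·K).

Heat gained plus heat lost sum to zero:
651*0.79*(T − 274) + 889*2.44*(T − (-15.6)) = 0
2683.4 T = 107077
T ≈ 39.90 °C

T_f ≈ 39.9 °C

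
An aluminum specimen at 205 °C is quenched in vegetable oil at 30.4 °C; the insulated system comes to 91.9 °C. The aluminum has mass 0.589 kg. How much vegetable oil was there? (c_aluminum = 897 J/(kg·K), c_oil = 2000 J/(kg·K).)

m ≈ 0.486 kg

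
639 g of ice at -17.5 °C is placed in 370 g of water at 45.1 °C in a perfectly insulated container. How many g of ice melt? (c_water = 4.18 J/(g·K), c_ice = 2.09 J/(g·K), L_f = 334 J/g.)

m_melted ≈ 139 g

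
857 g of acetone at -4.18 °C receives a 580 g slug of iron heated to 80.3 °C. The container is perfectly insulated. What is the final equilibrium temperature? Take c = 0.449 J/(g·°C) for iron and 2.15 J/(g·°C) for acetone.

T_f ≈ 6.3 °C

Conservation of energy gives ΣQ = 0:
580*0.449*(T − 80.3) + 857*2.15*(T − (-4.18)) = 0
260.42(T − 80.3) + 1842.5(T − (-4.18)) = 0
(260.42 + 1842.5) T = 260.42*80.3 + 1842.5*(-4.18)
T ≈ 6.28 °C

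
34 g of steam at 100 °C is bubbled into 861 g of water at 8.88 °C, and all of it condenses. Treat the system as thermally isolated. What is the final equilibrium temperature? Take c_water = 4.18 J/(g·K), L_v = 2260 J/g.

T_f ≈ 32.9 °C

Taking heat into each body as positive, Σ m c ΔT = 0:
latent heat released on condensation: 34·2260 = 76840; condensed water 100 °C→T: 142.12(T − 100); original water: 3599(T − 8.88)
3741.1 T = 76840 + 14212 + 31959 = 123011
T ≈ 32.88 °C — below 100 °C, confirming all the steam condensed.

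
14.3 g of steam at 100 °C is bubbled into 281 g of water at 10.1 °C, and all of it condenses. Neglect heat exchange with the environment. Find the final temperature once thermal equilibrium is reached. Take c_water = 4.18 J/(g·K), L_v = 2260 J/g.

T_f ≈ 40.6 °C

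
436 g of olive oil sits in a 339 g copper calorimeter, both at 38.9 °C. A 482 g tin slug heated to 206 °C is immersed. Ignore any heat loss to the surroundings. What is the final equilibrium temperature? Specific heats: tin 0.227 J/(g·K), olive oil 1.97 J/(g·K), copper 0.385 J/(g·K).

T_f = Σ m_i c_i T_i / Σ m_i c_i:
T_f = (109.41·206 + 858.92·38.9 + 130.52·38.9) / (109.41 + 858.92 + 130.52)
    = 61028 / 1098.8 ≈ 55.54 °C

T_f ≈ 55.5 °C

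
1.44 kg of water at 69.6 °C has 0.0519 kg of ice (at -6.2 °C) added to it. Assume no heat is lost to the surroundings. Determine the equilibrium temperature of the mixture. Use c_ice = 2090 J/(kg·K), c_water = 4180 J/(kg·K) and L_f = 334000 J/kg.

T_f ≈ 64.3 °C

Heat gained plus heat lost sum to zero:
warm ice to 0 °C: 0.0519·2090·(0 − (-6.2)) = 672.52
  fusion: m_ice L_f = 0.0519·334000 = 17335
  warm the meltwater: 216.94 T
  water: 6019.2(T − 69.6)
6236.1 T = 418936 − 18007 = 400929
T ≈ 64.29 °C (positive, so assuming full melt was valid).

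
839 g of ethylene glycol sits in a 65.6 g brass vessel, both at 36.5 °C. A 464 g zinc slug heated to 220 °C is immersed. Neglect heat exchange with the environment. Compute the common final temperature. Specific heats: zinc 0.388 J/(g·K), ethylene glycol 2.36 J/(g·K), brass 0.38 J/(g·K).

T_f ≈ 51.6 °C

Heat gained plus heat lost sum to zero:
464*0.388*(T − 220) + 839*2.36*(T − 36.5) + 65.6*0.38*(T − 36.5) = 0
2185 T = 112788
T = 112788/2185 ≈ 51.62 °C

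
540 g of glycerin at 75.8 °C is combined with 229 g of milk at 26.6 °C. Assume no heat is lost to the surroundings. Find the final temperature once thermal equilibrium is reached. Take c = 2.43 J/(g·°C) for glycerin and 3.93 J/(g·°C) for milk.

T_f ≈ 55.8 °C

Taking heat into each body as positive, Σ m c ΔT = 0:
540*2.43*(T − 75.8) + 229*3.93*(T − 26.6) = 0
(1312.2 + 899.97) T = 1312.2*75.8 + 899.97*26.6
T ≈ 55.78 °C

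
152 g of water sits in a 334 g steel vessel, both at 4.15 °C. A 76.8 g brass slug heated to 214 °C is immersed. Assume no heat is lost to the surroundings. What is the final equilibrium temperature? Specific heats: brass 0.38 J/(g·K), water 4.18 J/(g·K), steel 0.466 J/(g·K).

T_f ≈ 11.6 °C

T_f = Σ m_i c_i T_i / Σ m_i c_i:
T_f = (29.18·214 + 635.36·4.15 + 155.64·4.15) / (29.18 + 635.36 + 155.64)
    = 9528 / 820.19 ≈ 11.62 °C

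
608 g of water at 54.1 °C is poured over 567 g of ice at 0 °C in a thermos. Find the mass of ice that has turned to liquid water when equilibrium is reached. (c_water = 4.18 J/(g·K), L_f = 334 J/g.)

m_melted ≈ 412 g

Cooling the water to 0 °C releases 608·4.18·54.1 = 137492 J.
Fully melting the ice requires m_ice L_f = 567·334 = 189378 J.
That's not enough to melt it all — equilibrium is at 0 °C with ice remaining.
m_melt = 137492 / L_f = 411.7 g.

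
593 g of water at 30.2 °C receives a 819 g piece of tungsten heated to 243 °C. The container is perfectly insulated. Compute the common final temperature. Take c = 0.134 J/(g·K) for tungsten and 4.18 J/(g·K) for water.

With ΣQ=0 the equilibrium temperature is the m·c-weighted mean:
T_f = (109.75×243 + 2478.7×30.2) / (109.75 + 2478.7)
    = 101526 / 2588.5 ≈ 39.22 °C

T_f ≈ 39.2 °C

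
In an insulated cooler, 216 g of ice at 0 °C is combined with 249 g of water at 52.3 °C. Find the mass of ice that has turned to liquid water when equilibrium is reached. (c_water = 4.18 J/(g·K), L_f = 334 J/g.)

m_melted ≈ 163 g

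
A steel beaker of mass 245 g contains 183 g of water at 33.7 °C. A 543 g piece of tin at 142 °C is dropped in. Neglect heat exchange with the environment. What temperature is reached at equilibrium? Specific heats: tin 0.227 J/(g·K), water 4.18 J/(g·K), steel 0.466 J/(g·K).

T_f ≈ 47.0 °C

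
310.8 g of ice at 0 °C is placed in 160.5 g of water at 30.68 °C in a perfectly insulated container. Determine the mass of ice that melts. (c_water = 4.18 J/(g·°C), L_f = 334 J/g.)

Heat available from the water dropping to 0 °C: 160.5×4.18×30.68 = 20583 J.
Melting all 310.8 g of ice would need 310.8×334 = 103807 J.
20583 J < 103807 J, so only part of the ice melts and the system sits at 0 °C.
Mass melted = 20583/334 ≈ 61.63 g.

m_melted ≈ 61.6 g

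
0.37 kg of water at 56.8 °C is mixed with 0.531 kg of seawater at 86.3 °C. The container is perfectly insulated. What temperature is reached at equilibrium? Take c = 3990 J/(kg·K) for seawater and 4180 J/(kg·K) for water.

T_f ≈ 73.9 °C

Set heat shed by the hot body equal to heat absorbed by the cold body:
0.531·3990·(86.3 − T) = 0.37·4180·(T − 56.8)
2118.7(86.3 − T) = 1546.6(T − 56.8)
3665.3 T = 270690  ⇒  T ≈ 73.85 °C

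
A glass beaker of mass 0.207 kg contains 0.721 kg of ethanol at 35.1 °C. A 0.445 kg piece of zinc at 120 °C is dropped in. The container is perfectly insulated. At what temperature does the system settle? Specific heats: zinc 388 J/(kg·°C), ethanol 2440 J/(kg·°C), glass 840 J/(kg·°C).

T_f ≈ 42.1 °C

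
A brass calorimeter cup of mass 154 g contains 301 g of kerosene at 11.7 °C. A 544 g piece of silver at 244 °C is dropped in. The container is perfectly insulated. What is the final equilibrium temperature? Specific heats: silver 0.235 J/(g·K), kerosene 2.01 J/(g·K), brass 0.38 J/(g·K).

T_f ≈ 49.2 °C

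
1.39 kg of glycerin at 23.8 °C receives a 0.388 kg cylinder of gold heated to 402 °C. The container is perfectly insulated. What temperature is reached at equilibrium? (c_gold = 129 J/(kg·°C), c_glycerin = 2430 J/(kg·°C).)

Setting the total heat transfer to zero:
0.388*129*(T − 402) + 1.39*2430*(T − 23.8) = 0
50.05(T − 402) + 3377.7(T − 23.8) = 0
(50.05 + 3377.7) T = 50.05*402 + 3377.7*23.8
T ≈ 29.32 °C

T_f ≈ 29.3 °C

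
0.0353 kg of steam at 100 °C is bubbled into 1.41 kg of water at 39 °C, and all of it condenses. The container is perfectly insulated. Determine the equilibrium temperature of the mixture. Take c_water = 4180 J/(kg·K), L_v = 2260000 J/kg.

T_f ≈ 53.7 °C

Taking heat into each body as positive, Σ m c ΔT = 0:
condense steam: −0.0353×2260000 = −79778
  condensed water 100 °C→T: 147.55(T − 100)
  water warms: 1.41×4180×(T − 39) = 5893.8(T − 39)
6041.4 T = 79778 + 14755 + 229858 = 324392
T ≈ 53.70 °C — below 100 °C, confirming all the steam condensed.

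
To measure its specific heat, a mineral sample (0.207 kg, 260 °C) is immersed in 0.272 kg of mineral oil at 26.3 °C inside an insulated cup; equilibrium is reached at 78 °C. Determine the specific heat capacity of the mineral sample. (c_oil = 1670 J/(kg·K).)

c ≈ 623 J/(kg·K)

Setting the total heat transfer to zero:
0.207·c·(78 − 260) + 0.272·1670·(78 − 26.3) = 0
-37.67 c = -23484
c = -23484/-37.67 ≈ 623.4 J/(kg·K)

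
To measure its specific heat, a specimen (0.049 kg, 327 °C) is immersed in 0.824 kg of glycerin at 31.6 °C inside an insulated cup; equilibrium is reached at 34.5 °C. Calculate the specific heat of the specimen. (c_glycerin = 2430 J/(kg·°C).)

c ≈ 405 J/(kg·°C)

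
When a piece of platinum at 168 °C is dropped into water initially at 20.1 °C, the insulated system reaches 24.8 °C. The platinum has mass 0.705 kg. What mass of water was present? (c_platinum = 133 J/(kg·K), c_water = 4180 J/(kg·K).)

m ≈ 0.683 kg

Conservation of energy gives ΣQ = 0:
0.705·133·(24.8 − 168) + m·4180·(24.8 − 20.1) = 0
19646 m = 13427
m = 13427/19646 ≈ 0.6835 kg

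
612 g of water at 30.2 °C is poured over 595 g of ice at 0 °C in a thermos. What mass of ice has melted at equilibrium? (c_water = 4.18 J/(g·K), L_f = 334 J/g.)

m_melted ≈ 231 g

Heat available from the water dropping to 0 °C: 612×4.18×30.2 = 77256 J.
Fully melting the ice requires m_ice L_f = 595×334 = 198730 J.
That's not enough to melt it all — equilibrium is at 0 °C with ice remaining.
m_melt = 77256 / L_f = 231.3 g.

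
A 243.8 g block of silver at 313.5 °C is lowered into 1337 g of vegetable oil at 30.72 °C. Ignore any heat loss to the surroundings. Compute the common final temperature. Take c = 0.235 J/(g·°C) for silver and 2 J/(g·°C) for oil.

Heat lost by the silver equals heat gained by the oil:
243.8*0.235*(313.5 − T) = 1337*2*(T − 30.72)
57.29(313.5 − T) = 2674(T − 30.72)
2731.3 T = 100107  ⇒  T ≈ 36.65 °C

T_f ≈ 36.7 °C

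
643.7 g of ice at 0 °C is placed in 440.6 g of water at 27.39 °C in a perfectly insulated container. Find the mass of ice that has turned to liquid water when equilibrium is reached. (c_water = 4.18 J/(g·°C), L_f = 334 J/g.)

m_melted ≈ 151 g

Heat available from the water dropping to 0 °C: 440.6×4.18×27.39 = 50444 J.
Melting all 643.7 g of ice would need 643.7×334 = 214996 J.
Since 50444 < 214996 J, not all the ice melts; equilibrium is at 0 °C.
m_melted×334 = 50444  ⇒  m_melted ≈ 151 g.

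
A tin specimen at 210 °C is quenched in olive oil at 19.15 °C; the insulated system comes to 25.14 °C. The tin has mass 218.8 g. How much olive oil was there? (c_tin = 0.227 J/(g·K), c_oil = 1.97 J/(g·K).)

m ≈ 778 g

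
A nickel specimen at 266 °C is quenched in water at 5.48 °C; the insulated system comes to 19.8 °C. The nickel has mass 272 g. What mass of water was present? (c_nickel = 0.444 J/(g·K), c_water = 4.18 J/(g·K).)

|Q_nickel| = |Q_water|:
272·0.444·(266 − 19.8) = m·4.18·(19.8 − 5.48)
59.86 m = 29733  ⇒  m ≈ 496.7 g

m ≈ 497 g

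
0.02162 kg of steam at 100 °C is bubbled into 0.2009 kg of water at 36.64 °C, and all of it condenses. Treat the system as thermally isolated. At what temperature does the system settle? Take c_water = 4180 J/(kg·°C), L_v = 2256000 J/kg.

Taking heat into each body as positive, Σ m c ΔT = 0:
condense steam: −0.02162×2256000 = −48775; condensate cools 100→T: 0.02162×4180×(T − 100) = 90.37(T − 100); water warms: 0.2009×4180×(T − 36.64) = 839.76(T − 36.64)
930.13 T = 48775 + 9037.2 + 30769 = 88581
T ≈ 95.23 °C — below 100 °C, confirming all the steam condensed.

T_f ≈ 95.2 °C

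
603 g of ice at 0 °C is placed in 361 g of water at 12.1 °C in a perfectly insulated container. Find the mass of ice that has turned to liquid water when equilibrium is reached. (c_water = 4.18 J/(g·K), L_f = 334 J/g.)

m_melted ≈ 54.7 g

Heat available from the water dropping to 0 °C: 361×4.18×12.1 = 18259 J.
Fully melting the ice requires m_ice L_f = 603×334 = 201402 J.
That's not enough to melt it all — equilibrium is at 0 °C with ice remaining.
m_melt = 18259 / L_f = 54.67 g.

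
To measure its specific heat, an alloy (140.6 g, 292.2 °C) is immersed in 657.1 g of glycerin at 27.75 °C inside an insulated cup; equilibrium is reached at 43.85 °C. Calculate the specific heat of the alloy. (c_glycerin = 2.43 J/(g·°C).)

c ≈ 0.736 J/(g·°C)

m_s c (T_s − T_f) = m_glycerin c_glycerin (T_f − T_0):
140.6×c×(292.2 − 43.85) = 657.1×2.43×(43.85 − 27.75)
34918 c = 25708  ⇒  c ≈ 0.7362 J/(g·°C)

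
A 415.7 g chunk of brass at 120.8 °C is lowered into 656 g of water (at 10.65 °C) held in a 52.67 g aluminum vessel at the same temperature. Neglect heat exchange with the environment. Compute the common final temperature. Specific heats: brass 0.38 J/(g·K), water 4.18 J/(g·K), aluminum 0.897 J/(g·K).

T_f ≈ 16.6 °C

Energy conservation, ΣQ = 0:
415.7×0.38×(T − 120.8) + 656×4.18×(T − 10.65) + 52.67×0.897×(T − 10.65) = 0
157.97(T − 120.8) + 2742.1(T − 10.65) + 47.24(T − 10.65) = 0
(157.97 + 2742.1 + 47.24) T = 157.97×120.8 + 2742.1×10.65 + 47.24×10.65
T = 48789 / 2947.3 = 16.6 °C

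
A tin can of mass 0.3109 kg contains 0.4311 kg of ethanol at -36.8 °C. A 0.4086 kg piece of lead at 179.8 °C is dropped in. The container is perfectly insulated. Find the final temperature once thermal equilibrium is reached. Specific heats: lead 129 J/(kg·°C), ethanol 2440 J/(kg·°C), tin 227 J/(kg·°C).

T_f ≈ -27.1 °C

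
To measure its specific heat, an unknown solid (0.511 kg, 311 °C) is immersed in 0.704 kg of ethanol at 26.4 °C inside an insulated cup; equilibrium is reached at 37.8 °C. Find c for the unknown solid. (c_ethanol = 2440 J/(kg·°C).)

Net heat exchanged in the isolated system is zero:
0.511×c×(37.8 − 311) + 0.704×2440×(37.8 − 26.4) = 0
-139.61 c = -19582
c = -19582/-139.61 ≈ 140.3 J/(kg·°C)

c ≈ 140 J/(kg·°C)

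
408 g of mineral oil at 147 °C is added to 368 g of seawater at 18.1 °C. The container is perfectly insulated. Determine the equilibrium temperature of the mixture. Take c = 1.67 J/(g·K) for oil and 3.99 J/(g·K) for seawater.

Taking heat into each body as positive, Σ m c ΔT = 0:
408*1.67*(T − 147) + 368*3.99*(T − 18.1) = 0
681.36(T − 147) + 1468.3(T − 18.1) = 0
2149.7 T = 126737
T ≈ 58.96 °C

T_f ≈ 59.0 °C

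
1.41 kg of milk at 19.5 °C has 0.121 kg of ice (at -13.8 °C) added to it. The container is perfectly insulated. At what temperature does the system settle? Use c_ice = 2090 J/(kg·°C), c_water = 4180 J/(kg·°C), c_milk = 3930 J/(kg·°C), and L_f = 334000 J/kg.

Energy conservation, ΣQ = 0:
ice -13.8→0 °C: 0.121·2090·13.8 = 3489.9; melt ice: 0.121·334000 = 40414; warm the meltwater: 505.78 T; milk: 5541.3(T − 19.5)
6047.1 T = 108055 − 43904 = 64151
T ≈ 10.61 °C (positive, so assuming full melt was valid).

T_f ≈ 10.6 °C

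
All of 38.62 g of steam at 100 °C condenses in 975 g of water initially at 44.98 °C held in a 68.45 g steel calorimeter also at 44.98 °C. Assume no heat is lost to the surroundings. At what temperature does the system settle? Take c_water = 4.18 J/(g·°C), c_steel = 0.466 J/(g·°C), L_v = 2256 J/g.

T_f ≈ 67.5 °C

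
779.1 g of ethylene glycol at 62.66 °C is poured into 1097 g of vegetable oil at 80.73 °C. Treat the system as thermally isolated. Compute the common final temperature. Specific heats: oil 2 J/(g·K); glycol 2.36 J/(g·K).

T_f ≈ 72.5 °C

T_f = Σ m_i c_i T_i / Σ m_i c_i:
T_f = (2194·80.73 + 1838.7·62.66) / (2194 + 1838.7)
    = 292333 / 4032.7 ≈ 72.49 °C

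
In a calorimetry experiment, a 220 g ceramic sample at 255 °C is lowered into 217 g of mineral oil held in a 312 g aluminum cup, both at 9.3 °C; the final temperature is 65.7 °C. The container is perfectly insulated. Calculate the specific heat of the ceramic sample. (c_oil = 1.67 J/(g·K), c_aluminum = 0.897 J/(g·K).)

Energy conservation, ΣQ = 0:
220×c×(65.7 − 255) + 217×1.67×(65.7 − 9.3) + 312×0.897×(65.7 − 9.3) = 0
-41646 c = -36223
c = -36223/-41646 ≈ 0.8698 J/(g·K)

c ≈ 0.87 J/(g·K)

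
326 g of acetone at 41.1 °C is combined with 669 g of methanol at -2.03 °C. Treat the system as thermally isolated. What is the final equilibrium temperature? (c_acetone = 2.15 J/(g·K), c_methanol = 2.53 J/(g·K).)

Heat gained plus heat lost sum to zero:
326*2.15*(T − 41.1) + 669*2.53*(T − (-2.03)) = 0
(700.9 + 1692.6) T = 700.9*41.1 + 1692.6*(-2.03)
T = 25371 / 2393.5 = 10.6 °C

T_f ≈ 10.6 °C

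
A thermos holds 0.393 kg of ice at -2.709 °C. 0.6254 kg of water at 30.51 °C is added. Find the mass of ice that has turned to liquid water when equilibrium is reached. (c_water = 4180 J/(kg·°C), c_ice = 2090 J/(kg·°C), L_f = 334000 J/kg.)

m_melted ≈ 0.232 kg

Cooling the water to 0 °C releases 0.6254·4180·30.51 = 79758 J.
Of that, 0.393·2090·2.709 = 2225.1 J goes to bring the ice to 0 °C, leaving 77533 J.
Melting all 0.393 kg of ice would need 0.393·334000 = 131262 J.
77533 J < 131262 J, so only part of the ice melts and the system sits at 0 °C.
Mass melted = 77533/334000 ≈ 0.2321 kg.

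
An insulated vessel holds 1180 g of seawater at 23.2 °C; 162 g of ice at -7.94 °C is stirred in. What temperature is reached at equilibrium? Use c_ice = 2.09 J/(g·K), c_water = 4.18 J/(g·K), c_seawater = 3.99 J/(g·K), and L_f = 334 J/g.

T_f ≈ 9.7 °C

Energy conservation, ΣQ = 0:
ice -7.94→0 °C: 162·2.09·7.94 = 2688.3; fusion: m_ice L_f = 162·334 = 54108; warm the meltwater: 677.16 T; seawater: 4708.2(T − 23.2)
5385.4 T = 109230 − 56796 = 52434
T ≈ 9.74 °C — above 0 °C, consistent with complete melting.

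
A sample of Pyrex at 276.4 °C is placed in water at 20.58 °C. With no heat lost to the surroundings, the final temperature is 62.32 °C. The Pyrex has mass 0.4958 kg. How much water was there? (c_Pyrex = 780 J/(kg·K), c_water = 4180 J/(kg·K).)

Heat gained plus heat lost sum to zero:
0.4958×780×(62.32 − 276.4) + m×4180×(62.32 − 20.58) = 0
174473 m = 82790
m = 82790/174473 ≈ 0.4745 kg

m ≈ 0.475 kg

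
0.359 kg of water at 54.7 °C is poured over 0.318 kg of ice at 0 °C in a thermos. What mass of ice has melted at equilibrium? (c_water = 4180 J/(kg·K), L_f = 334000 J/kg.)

m_melted ≈ 0.246 kg

Cooling the water to 0 °C releases 0.359×4180×54.7 = 82084 J.
Melting all 0.318 kg of ice would need 0.318×334000 = 106212 J.
82084 J < 106212 J, so only part of the ice melts and the system sits at 0 °C.
m_melt = 82084 / L_f = 0.2458 kg.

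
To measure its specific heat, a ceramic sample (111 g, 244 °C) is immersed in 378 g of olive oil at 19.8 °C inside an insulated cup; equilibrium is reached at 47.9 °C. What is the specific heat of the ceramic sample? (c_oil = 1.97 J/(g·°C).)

c ≈ 0.961 J/(g·°C)

m_s c (T_s − T_f) = m_oil c_oil (T_f − T_0):
111×c×(244 − 47.9) = 378×1.97×(47.9 − 19.8)
21767 c = 20925  ⇒  c ≈ 0.9613 J/(g·°C)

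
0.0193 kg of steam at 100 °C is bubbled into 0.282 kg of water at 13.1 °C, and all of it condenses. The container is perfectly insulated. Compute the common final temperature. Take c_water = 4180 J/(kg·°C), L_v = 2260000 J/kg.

Setting the total heat transfer to zero:
latent heat released on condensation: 0.0193·2260000 = 43618
  condensed water 100 °C→T: 80.67(T − 100)
  water warms: 0.282·4180·(T − 13.1) = 1178.8(T − 13.1)
1259.4 T = 43618 + 8067.4 + 15442 = 67127
T ≈ 53.30 °C — below 100 °C, confirming all the steam condensed.

T_f ≈ 53.3 °C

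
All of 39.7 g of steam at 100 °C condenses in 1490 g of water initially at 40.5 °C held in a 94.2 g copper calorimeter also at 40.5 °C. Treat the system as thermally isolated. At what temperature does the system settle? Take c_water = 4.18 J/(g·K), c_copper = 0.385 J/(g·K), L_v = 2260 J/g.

Heat gained plus heat lost sum to zero:
latent heat released on condensation: 39.7×2260 = 89722
  condensed water 100 °C→T: 165.95(T − 100)
  original water: 6228.2(T − 40.5)
  copper cup: 94.2×0.385×(T − 40.5) = 36.27(T − 40.5)
6430.4 T = 89722 + 16595 + 253711 = 360028
T ≈ 55.99 °C, under the boiling point, so the assumption holds.

T_f ≈ 56.0 °C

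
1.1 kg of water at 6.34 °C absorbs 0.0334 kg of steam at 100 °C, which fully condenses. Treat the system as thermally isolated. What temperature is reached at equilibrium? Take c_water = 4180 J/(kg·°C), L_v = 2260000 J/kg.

Taking heat into each body as positive, Σ m c ΔT = 0:
steam→water at 100 °C releases m L_v = 0.0334·2260000 = 75484
  condensed water 100 °C→T: 139.61(T − 100)
  water warms: 1.1·4180·(T − 6.34) = 4598(T − 6.34)
4737.6 T = 75484 + 13961 + 29151 = 118597
T ≈ 25.03 °C, under the boiling point, so the assumption holds.

T_f ≈ 25.0 °C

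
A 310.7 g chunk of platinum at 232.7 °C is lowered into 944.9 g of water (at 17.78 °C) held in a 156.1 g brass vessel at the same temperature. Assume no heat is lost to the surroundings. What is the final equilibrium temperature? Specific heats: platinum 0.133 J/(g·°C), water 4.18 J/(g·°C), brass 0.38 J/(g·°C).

T_f ≈ 20.0 °C

Setting the total heat transfer to zero:
310.7×0.133×(T − 232.7) + 944.9×4.18×(T − 17.78) + 156.1×0.38×(T − 17.78) = 0
41.32(T − 232.7) + 3949.7(T − 17.78) + 59.32(T − 17.78) = 0
4050.3 T = 80896
T = 80896 / 4050.3 = 20 °C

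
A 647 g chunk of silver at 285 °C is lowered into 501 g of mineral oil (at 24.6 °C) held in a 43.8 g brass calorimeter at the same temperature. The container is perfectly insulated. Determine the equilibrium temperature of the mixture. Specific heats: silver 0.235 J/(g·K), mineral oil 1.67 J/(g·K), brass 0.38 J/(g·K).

Energy conservation, ΣQ = 0:
647·0.235·(T − 285) + 501·1.67·(T − 24.6) + 43.8·0.38·(T − 24.6) = 0
1005.4 T = 64324
T ≈ 63.98 °C

T_f ≈ 64.0 °C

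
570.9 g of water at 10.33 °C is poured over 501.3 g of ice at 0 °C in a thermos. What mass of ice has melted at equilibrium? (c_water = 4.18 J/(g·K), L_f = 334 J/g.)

m_melted ≈ 73.8 g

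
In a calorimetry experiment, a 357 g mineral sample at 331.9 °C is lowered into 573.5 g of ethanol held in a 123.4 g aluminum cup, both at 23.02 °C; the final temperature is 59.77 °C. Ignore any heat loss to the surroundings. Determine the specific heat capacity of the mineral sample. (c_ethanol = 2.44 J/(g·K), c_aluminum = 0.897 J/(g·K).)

Let T be the final temperature. ΣQ_i = 0:
357·c·(59.77 − 331.9) + 573.5·2.44·(59.77 − 23.02) + 123.4·0.897·(59.77 − 23.02) = 0
-97150 c = -55494
c = -55494/-97150 ≈ 0.5712 J/(g·K)

c ≈ 0.571 J/(g·K)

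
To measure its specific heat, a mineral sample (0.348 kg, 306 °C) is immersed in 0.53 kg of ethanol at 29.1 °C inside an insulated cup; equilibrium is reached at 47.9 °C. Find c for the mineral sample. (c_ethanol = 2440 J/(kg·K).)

c ≈ 271 J/(kg·K)

Energy conservation, ΣQ = 0:
0.348×c×(47.9 − 306) + 0.53×2440×(47.9 − 29.1) = 0
-89.82 c = -24312
c = -24312/-89.82 ≈ 270.7 J/(kg·K)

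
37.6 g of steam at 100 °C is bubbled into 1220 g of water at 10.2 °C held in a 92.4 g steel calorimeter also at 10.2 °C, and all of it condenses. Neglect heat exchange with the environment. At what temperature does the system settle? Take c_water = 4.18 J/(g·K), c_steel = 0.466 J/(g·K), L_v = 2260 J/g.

Net heat exchanged in the isolated system is zero:
steam→water at 100 °C releases m L_v = 37.6·2260 = 84976; condensed water 100 °C→T: 157.17(T − 100); original water: 5099.6(T − 10.2); cup: 43.06(T − 10.2)
5299.8 T = 84976 + 15717 + 52455 = 153148
T ≈ 28.90 °C — below 100 °C, confirming all the steam condensed.

T_f ≈ 28.9 °C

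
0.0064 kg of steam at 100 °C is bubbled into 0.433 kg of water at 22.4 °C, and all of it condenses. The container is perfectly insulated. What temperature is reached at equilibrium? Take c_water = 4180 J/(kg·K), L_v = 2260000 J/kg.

Energy balance with sensible and latent terms:
latent heat released on condensation: 0.0064×2260000 = 14464; condensed water 100 °C→T: 26.75(T − 100); original water: 1809.9(T − 22.4)
1836.7 T = 14464 + 2675.2 + 40543 = 57682
T ≈ 31.41 °C — below 100 °C, confirming all the steam condensed.

T_f ≈ 31.4 °C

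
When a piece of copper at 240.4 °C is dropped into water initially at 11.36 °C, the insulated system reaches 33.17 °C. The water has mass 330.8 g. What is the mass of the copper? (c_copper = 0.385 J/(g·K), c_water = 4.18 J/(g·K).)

Energy conservation, ΣQ = 0:
m×0.385×(33.17 − 240.4) + 330.8×4.18×(33.17 − 11.36) = 0
-79.78 m = -30158
m = -30158/-79.78 ≈ 378 g

m ≈ 378 g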